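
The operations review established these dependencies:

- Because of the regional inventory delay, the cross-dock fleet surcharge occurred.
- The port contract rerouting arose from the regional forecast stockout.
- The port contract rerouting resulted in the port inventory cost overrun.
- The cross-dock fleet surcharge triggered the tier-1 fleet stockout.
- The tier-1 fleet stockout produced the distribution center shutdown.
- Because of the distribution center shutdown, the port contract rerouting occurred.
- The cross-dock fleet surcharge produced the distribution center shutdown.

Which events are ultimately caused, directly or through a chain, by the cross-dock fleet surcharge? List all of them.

Direct effects: the tier-1 fleet stockout, the distribution center shutdown.
2 steps out: the port contract rerouting.
3 steps out: the port inventory cost overrun.
Not reachable from it: the regional inventory delay, the regional forecast stockout.

the distribution center shutdown, the port contract rerouting, the port inventory cost overrun, the tier-1 fleet stockout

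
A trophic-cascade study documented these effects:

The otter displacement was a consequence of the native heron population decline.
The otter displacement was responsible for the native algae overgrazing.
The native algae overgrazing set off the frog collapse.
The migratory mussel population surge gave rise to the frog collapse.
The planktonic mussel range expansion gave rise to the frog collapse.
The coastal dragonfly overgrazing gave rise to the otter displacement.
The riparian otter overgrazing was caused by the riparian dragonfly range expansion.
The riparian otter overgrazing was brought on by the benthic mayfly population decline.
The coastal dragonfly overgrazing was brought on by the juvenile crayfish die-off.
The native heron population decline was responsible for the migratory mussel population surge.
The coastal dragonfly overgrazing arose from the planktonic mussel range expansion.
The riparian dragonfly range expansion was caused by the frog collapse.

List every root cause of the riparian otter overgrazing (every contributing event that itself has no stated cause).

Tracing upstream from the riparian otter overgrazing: the riparian otter overgrazing ← the riparian dragonfly range expansion ← the frog collapse ← the migratory mussel population surge ← the native heron population decline.
A separate upstream branch: the riparian otter overgrazing ← the riparian dragonfly range expansion ← the frog collapse ← the planktonic mussel range expansion.
A separate upstream branch: the riparian otter overgrazing ← the riparian dragonfly range expansion ← the frog collapse ← the native algae overgrazing ← the otter displacement ← the coastal dragonfly overgrazing ← the juvenile crayfish die-off.
A separate upstream branch: the riparian otter overgrazing ← the benthic mayfly population decline.
Each of those chain origins has no stated cause.

the benthic mayfly population decline, the juvenile crayfish die-off, the native heron population decline, the planktonic mussel range expansion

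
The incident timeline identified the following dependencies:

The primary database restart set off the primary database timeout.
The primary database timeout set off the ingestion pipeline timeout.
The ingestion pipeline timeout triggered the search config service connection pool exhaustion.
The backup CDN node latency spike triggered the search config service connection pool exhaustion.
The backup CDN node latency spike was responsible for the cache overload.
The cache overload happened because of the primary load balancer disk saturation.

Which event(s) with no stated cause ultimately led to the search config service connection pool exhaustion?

Tracing upstream from the search config service connection pool exhaustion: the search config service connection pool exhaustion ← the ingestion pipeline timeout ← the primary database timeout ← the primary database restart.
A separate upstream branch: the search config service connection pool exhaustion ← the backup CDN node latency spike.
Each of those chain origins has no stated cause.

the backup CDN node latency spike, the primary database restart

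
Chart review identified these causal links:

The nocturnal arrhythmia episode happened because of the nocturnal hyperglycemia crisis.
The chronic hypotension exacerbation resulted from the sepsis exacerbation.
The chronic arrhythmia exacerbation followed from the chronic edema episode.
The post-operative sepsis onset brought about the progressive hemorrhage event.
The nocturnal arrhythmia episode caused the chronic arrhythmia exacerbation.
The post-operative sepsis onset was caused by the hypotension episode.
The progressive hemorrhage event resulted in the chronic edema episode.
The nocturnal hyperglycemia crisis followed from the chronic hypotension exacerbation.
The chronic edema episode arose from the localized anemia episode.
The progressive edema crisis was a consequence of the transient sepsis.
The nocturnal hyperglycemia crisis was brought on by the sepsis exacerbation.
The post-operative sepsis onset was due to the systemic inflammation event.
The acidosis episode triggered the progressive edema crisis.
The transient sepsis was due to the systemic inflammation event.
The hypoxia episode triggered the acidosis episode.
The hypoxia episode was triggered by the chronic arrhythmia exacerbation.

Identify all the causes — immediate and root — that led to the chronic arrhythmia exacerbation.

the chronic edema episode, the chronic hypotension exacerbation, the hypotension episode, the localized anemia episode, the nocturnal arrhythmia episode, the nocturnal hyperglycemia crisis, the post-operative sepsis onset, the progressive hemorrhage event, the sepsis exacerbation, the systemic inflammation event

Immediate causes of the chronic arrhythmia exacerbation: the chronic edema episode, the nocturnal arrhythmia episode.
Further upstream: the hypotension episode, the sepsis exacerbation, the localized anemia episode, the chronic hypotension exacerbation, the systemic inflammation event, the nocturnal hyperglycemia crisis, the post-operative sepsis onset, the progressive hemorrhage event.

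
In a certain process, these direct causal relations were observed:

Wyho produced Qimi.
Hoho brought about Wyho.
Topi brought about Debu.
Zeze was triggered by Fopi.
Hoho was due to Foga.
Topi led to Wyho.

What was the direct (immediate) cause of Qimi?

Wyho

Upstream contributors include Foga, Hoho, Topi, but only Wyho feeds directly into Qimi.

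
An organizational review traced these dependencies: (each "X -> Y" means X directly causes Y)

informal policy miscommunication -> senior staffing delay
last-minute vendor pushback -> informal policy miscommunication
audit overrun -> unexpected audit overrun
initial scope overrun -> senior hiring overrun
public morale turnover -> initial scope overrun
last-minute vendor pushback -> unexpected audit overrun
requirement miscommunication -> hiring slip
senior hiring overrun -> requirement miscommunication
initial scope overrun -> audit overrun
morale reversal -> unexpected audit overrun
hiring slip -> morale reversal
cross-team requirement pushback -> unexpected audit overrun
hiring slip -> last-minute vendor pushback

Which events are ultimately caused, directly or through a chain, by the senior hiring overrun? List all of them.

Direct effects: the requirement miscommunication.
2 steps out: the hiring slip.
3 steps out: the last-minute vendor pushback, the morale reversal.
4 steps out: the informal policy miscommunication, the unexpected audit overrun.
5 steps out: the senior staffing delay.
Not reachable from it: the public morale turnover, the initial scope overrun, the audit overrun, the cross-team requirement pushback.

the hiring slip, the informal policy miscommunication, the last-minute vendor pushback, the morale reversal, the requirement miscommunication, the senior staffing delay, the unexpected audit overrun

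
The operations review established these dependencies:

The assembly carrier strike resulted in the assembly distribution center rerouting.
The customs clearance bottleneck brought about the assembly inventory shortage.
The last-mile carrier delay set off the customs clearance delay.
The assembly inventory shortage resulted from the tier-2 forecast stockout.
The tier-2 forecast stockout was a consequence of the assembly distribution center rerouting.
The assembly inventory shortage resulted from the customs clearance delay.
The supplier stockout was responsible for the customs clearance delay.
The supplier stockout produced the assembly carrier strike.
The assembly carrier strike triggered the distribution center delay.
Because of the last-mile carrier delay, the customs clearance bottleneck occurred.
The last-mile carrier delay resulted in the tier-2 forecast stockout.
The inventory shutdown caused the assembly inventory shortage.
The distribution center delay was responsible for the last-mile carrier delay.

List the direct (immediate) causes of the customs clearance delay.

the last-mile carrier delay, the supplier stockout

Upstream contributors include the assembly carrier strike, the distribution center delay, but only the last-mile carrier delay, the supplier stockout feed directly into the customs clearance delay.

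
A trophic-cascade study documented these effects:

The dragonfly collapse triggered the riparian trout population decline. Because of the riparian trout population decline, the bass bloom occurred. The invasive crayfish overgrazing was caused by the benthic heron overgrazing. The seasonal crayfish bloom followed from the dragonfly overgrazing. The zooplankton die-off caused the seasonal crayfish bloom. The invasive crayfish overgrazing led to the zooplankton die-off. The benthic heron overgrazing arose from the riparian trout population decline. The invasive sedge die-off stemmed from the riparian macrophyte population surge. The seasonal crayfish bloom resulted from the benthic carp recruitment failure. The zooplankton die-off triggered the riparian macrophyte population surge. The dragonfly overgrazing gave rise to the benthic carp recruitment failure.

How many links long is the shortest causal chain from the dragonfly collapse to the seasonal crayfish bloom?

5

Shortest chain: the dragonfly collapse → the riparian trout population decline → the benthic heron overgrazing → the invasive crayfish overgrazing → the zooplankton die-off → the seasonal crayfish bloom.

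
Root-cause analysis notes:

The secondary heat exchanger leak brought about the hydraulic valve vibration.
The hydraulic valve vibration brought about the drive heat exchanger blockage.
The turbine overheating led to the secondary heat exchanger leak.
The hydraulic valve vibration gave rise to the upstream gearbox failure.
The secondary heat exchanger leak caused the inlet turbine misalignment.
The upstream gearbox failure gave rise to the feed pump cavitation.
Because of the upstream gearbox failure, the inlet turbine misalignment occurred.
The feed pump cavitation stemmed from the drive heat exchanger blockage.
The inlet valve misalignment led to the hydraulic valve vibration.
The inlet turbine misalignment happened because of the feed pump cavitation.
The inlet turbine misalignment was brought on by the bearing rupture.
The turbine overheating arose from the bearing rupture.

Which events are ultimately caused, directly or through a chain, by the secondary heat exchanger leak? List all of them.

the drive heat exchanger blockage, the feed pump cavitation, the hydraulic valve vibration, the inlet turbine misalignment, the upstream gearbox failure

Direct effects: the hydraulic valve vibration, the inlet turbine misalignment.
2 steps out: the drive heat exchanger blockage, the upstream gearbox failure.
3 steps out: the feed pump cavitation.
Not reachable from it: the bearing rupture, the turbine overheating, the inlet valve misalignment.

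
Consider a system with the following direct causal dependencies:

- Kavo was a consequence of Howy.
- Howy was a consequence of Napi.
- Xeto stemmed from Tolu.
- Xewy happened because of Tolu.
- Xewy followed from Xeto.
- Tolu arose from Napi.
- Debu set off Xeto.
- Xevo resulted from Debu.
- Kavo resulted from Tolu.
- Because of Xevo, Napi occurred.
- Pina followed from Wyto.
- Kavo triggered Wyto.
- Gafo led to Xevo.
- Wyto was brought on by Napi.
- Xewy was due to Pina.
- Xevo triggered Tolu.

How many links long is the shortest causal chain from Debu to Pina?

4

Shortest chain: Debu → Xevo → Napi → Wyto → Pina.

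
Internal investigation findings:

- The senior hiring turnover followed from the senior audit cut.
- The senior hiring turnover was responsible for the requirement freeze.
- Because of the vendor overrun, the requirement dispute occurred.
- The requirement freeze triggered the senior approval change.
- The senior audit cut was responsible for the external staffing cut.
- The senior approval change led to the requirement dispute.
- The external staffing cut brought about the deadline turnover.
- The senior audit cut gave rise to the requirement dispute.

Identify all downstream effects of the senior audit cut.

the deadline turnover, the external staffing cut, the requirement dispute, the requirement freeze, the senior approval change, the senior hiring turnover

Direct effects: the external staffing cut, the senior hiring turnover, the requirement dispute.
2 steps out: the requirement freeze, the deadline turnover.
3 steps out: the senior approval change.
Not reachable from it: the vendor overrun.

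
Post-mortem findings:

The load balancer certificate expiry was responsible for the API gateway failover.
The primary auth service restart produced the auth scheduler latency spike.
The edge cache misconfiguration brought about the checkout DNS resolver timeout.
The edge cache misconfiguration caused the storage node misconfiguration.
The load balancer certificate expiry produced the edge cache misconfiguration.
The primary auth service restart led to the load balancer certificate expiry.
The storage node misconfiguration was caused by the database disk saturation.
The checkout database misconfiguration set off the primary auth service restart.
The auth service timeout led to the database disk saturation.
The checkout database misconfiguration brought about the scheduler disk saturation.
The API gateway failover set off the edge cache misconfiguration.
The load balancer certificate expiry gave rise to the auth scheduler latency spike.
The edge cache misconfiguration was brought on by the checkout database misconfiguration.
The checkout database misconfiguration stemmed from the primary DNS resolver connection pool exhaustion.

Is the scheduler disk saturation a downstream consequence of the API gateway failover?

The API gateway failover leads to the edge cache misconfiguration, the checkout DNS resolver timeout, the storage node misconfiguration; the scheduler disk saturation is not among them.

No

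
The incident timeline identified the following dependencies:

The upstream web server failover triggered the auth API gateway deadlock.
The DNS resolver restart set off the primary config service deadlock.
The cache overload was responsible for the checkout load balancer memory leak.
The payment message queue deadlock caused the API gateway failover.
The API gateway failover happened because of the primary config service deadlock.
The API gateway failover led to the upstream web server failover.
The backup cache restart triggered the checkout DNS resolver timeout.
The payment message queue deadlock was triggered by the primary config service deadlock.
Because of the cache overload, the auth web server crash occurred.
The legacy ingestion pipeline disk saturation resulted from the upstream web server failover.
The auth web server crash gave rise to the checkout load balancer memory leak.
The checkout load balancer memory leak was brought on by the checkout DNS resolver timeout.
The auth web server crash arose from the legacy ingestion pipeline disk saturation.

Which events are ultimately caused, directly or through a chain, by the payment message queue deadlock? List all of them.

the API gateway failover, the auth API gateway deadlock, the auth web server crash, the checkout load balancer memory leak, the legacy ingestion pipeline disk saturation, the upstream web server failover

Direct effects: the API gateway failover.
2 steps out: the upstream web server failover.
3 steps out: the legacy ingestion pipeline disk saturation, the auth API gateway deadlock.
4 steps out: the auth web server crash.
5 steps out: the checkout load balancer memory leak.
Not reachable from it: the DNS resolver restart, the primary config service deadlock, the backup cache restart, the cache overload, the checkout DNS resolver timeout.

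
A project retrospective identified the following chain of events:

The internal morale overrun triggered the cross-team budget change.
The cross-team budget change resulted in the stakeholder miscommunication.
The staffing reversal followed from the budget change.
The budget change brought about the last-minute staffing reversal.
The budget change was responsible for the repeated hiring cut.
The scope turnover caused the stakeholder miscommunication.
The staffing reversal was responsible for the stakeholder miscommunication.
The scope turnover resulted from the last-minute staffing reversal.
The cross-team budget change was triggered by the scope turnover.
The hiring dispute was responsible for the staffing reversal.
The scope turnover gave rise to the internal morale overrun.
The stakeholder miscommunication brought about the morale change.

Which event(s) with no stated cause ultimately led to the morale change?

the budget change, the hiring dispute

Tracing upstream from the morale change: the morale change ← the stakeholder miscommunication ← the staffing reversal ← the budget change.
A separate upstream branch: the morale change ← the stakeholder miscommunication ← the staffing reversal ← the hiring dispute.
Each of those chain origins has no stated cause.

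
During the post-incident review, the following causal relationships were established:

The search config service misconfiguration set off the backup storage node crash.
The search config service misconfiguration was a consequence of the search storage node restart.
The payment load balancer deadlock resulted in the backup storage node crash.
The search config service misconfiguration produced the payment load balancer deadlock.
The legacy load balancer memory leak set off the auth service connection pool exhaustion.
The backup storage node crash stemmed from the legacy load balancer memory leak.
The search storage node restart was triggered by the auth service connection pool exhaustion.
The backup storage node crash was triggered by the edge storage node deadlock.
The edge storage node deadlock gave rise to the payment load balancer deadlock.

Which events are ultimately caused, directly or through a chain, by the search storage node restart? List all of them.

Direct effects: the search config service misconfiguration.
2 steps out: the payment load balancer deadlock, the backup storage node crash.
Not reachable from it: the edge storage node deadlock, the legacy load balancer memory leak, the auth service connection pool exhaustion.

the backup storage node crash, the payment load balancer deadlock, the search config service misconfiguration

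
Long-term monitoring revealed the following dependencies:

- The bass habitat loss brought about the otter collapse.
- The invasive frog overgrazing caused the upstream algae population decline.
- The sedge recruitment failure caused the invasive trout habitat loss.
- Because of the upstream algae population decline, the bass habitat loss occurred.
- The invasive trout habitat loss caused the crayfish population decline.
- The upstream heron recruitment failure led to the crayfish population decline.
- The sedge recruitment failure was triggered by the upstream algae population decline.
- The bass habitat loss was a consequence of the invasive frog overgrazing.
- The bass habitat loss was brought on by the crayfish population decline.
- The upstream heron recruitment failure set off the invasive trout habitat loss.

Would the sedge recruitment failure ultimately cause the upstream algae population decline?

The sedge recruitment failure leads to the invasive trout habitat loss, the crayfish population decline, the bass habitat loss, the otter collapse; the upstream algae population decline is not among them.

No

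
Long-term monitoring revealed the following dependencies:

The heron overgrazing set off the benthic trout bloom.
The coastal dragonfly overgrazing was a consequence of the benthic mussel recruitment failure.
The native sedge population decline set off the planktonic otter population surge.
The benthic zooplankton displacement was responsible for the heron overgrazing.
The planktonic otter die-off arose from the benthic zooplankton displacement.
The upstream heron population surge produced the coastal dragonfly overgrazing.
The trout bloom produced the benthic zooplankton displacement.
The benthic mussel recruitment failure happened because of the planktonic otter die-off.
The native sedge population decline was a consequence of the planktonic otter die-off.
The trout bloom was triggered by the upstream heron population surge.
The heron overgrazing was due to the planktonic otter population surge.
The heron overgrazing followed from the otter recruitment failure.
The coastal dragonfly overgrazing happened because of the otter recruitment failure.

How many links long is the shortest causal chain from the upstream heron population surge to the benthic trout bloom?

Shortest chain: the upstream heron population surge → the trout bloom → the benthic zooplankton displacement → the heron overgrazing → the benthic trout bloom.

4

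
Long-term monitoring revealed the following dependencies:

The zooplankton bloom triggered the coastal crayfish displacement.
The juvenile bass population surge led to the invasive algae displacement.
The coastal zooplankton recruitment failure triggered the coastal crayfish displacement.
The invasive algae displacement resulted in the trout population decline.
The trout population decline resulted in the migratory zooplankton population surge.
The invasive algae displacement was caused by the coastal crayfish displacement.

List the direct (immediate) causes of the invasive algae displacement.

Upstream contributors include the coastal zooplankton recruitment failure, the zooplankton bloom, but only the coastal crayfish displacement, the juvenile bass population surge feed directly into the invasive algae displacement.

the coastal crayfish displacement, the juvenile bass population surge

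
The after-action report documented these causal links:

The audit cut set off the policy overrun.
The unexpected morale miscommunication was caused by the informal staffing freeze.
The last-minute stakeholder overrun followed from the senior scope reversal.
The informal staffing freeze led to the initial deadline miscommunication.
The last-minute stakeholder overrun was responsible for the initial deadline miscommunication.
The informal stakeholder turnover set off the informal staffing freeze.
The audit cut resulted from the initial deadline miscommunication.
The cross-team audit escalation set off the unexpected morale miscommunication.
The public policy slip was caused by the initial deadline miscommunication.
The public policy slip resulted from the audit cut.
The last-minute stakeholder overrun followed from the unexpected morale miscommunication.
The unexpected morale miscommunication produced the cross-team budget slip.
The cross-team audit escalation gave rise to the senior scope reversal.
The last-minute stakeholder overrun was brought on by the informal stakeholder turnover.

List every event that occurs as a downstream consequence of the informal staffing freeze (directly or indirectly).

Direct effects: the unexpected morale miscommunication, the initial deadline miscommunication.
2 steps out: the last-minute stakeholder overrun, the audit cut, the public policy slip, the cross-team budget slip.
3 steps out: the policy overrun.
Not reachable from it: the cross-team audit escalation, the informal stakeholder turnover, the senior scope reversal.

the audit cut, the cross-team budget slip, the initial deadline miscommunication, the last-minute stakeholder overrun, the policy overrun, the public policy slip, the unexpected morale miscommunication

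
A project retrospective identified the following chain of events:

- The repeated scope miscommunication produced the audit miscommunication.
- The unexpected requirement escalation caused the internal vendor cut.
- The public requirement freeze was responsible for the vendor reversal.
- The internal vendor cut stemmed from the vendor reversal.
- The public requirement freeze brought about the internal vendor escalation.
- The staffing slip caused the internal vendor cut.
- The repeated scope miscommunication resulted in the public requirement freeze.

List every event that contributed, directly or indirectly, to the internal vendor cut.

Immediate causes of the internal vendor cut: the staffing slip, the unexpected requirement escalation, the vendor reversal.
Further upstream: the repeated scope miscommunication, the public requirement freeze.

the public requirement freeze, the repeated scope miscommunication, the staffing slip, the unexpected requirement escalation, the vendor reversal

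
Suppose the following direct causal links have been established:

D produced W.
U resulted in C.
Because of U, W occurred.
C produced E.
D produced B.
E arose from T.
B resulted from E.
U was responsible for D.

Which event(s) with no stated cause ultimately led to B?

Tracing upstream from B: B ← D ← U.
A separate upstream branch: B ← E ← T.
Each of those chain origins has no stated cause.

T, U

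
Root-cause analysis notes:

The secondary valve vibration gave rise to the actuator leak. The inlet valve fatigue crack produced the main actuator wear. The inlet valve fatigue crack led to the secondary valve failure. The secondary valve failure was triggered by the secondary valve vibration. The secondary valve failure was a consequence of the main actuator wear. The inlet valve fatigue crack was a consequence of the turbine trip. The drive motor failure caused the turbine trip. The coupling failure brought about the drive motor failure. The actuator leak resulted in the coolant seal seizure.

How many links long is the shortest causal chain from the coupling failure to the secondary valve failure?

4

Shortest chain: the coupling failure → the drive motor failure → the turbine trip → the inlet valve fatigue crack → the secondary valve failure.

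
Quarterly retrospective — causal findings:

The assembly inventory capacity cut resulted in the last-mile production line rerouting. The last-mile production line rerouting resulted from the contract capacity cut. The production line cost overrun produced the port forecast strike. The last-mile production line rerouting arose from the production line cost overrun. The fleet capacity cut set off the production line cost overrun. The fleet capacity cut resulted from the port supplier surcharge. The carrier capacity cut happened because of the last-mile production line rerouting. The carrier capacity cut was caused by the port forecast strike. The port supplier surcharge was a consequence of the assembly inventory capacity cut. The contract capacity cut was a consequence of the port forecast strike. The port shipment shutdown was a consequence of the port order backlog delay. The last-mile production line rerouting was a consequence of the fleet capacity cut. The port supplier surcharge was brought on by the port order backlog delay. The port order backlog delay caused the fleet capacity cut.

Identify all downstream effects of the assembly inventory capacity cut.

Direct effects: the port supplier surcharge, the last-mile production line rerouting.
2 steps out: the fleet capacity cut, the carrier capacity cut.
3 steps out: the production line cost overrun.
4 steps out: the port forecast strike.
5 steps out: the contract capacity cut.
Not reachable from it: the port order backlog delay, the port shipment shutdown.

the carrier capacity cut, the contract capacity cut, the fleet capacity cut, the last-mile production line rerouting, the port forecast strike, the port supplier surcharge, the production line cost overrun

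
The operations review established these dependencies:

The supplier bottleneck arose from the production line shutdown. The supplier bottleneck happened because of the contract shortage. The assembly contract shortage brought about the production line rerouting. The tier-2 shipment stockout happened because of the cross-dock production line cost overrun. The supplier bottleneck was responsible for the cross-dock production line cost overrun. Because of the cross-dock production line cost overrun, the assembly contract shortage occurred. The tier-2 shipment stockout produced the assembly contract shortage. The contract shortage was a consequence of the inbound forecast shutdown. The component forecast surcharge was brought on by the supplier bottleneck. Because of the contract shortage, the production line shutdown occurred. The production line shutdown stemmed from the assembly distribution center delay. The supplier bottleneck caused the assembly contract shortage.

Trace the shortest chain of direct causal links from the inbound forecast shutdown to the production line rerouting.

the inbound forecast shutdown → the contract shortage
the contract shortage → the supplier bottleneck
the supplier bottleneck → the assembly contract shortage
the assembly contract shortage → the production line rerouting
Length: 4 steps.

the inbound forecast shutdown → the contract shortage → the supplier bottleneck → the assembly contract shortage → the production line rerouting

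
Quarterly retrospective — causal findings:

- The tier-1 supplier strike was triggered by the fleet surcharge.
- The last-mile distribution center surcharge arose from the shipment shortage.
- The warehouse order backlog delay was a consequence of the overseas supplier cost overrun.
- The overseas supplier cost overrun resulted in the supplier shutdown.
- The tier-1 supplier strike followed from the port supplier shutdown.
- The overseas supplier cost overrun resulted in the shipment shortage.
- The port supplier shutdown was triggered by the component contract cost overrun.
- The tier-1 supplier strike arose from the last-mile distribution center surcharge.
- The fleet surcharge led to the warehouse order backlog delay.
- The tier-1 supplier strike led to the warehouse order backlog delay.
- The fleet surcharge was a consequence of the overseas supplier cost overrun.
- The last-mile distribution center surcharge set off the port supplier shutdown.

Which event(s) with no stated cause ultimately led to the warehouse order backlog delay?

the component contract cost overrun, the overseas supplier cost overrun

Tracing upstream from the warehouse order backlog delay: the warehouse order backlog delay ← the overseas supplier cost overrun.
A separate upstream branch: the warehouse order backlog delay ← the tier-1 supplier strike ← the port supplier shutdown ← the component contract cost overrun.
Each of those chain origins has no stated cause.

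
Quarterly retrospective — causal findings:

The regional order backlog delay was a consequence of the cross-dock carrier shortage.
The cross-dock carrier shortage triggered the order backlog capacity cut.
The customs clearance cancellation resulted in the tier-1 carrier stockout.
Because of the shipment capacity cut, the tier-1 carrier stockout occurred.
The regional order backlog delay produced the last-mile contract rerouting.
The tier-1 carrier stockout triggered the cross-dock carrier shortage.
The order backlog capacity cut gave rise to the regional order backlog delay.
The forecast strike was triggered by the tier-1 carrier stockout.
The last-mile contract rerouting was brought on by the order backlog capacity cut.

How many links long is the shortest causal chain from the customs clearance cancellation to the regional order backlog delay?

3

Shortest chain: the customs clearance cancellation → the tier-1 carrier stockout → the cross-dock carrier shortage → the regional order backlog delay.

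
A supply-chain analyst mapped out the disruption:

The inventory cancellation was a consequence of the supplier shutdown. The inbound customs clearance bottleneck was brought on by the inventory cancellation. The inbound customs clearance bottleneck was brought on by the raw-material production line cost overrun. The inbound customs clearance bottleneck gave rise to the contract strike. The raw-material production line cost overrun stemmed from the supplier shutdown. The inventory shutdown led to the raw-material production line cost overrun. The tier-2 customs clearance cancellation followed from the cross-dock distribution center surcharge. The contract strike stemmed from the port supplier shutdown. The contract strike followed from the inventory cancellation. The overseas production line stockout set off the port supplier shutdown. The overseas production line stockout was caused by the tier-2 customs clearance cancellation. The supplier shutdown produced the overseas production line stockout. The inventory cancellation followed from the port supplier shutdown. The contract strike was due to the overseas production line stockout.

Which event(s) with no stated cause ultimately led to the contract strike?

Tracing upstream from the contract strike: the contract strike ← the overseas production line stockout ← the tier-2 customs clearance cancellation ← the cross-dock distribution center surcharge.
A separate upstream branch: the contract strike ← the inbound customs clearance bottleneck ← the raw-material production line cost overrun ← the inventory shutdown.
A separate upstream branch: the contract strike ← the overseas production line stockout ← the supplier shutdown.
Each of those chain origins has no stated cause.

the cross-dock distribution center surcharge, the inventory shutdown, the supplier shutdown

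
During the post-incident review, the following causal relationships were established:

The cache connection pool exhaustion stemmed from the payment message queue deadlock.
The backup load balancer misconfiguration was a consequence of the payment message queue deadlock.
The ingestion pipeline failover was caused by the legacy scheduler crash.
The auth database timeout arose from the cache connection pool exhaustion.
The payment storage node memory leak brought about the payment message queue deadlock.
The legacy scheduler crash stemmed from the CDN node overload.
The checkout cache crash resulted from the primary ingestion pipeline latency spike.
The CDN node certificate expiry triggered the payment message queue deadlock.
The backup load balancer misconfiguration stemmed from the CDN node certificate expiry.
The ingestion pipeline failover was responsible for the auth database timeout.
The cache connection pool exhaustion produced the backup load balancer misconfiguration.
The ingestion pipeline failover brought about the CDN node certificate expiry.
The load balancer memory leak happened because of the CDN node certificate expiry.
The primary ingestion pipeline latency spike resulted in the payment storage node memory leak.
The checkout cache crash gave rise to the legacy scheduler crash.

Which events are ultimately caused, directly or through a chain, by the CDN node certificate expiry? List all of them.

Direct effects: the load balancer memory leak, the payment message queue deadlock, the backup load balancer misconfiguration.
2 steps out: the cache connection pool exhaustion.
3 steps out: the auth database timeout.
Not reachable from it: the primary ingestion pipeline latency spike, the checkout cache crash, the payment storage node memory leak, the CDN node overload, the legacy scheduler crash, the ingestion pipeline failover.

the auth database timeout, the backup load balancer misconfiguration, the cache connection pool exhaustion, the load balancer memory leak, the payment message queue deadlock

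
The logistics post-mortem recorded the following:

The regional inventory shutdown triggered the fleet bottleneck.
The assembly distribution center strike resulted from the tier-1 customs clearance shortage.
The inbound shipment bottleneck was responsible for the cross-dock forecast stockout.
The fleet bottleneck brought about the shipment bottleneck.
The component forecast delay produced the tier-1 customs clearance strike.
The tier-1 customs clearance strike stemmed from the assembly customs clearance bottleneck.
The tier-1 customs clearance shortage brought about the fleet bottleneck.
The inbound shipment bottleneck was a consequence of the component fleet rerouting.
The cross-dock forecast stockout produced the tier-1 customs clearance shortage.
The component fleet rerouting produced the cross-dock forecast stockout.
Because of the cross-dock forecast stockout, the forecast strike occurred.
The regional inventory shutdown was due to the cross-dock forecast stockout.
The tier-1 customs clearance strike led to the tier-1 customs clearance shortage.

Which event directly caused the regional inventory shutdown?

Upstream contributors include the component fleet rerouting, the inbound shipment bottleneck, but only the cross-dock forecast stockout feeds directly into the regional inventory shutdown.

the cross-dock forecast stockout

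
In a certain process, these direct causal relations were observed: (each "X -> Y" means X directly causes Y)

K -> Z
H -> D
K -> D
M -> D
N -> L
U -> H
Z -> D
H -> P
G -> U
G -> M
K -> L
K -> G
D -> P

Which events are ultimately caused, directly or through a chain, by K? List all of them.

Direct effects: L, G, Z, D.
2 steps out: U, M, P.
3 steps out: H.
Not reachable from it: N.

D, G, H, L, M, P, U, Z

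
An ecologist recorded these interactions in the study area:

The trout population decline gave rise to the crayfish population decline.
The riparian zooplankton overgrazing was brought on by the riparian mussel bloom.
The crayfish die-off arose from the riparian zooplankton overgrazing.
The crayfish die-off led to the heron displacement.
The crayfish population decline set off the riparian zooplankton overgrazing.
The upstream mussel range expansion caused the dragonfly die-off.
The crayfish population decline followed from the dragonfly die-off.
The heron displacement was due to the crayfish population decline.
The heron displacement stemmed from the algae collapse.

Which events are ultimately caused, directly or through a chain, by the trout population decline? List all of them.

Direct effects: the crayfish population decline.
2 steps out: the riparian zooplankton overgrazing, the heron displacement.
3 steps out: the crayfish die-off.
Not reachable from it: the upstream mussel range expansion, the dragonfly die-off, the riparian mussel bloom, the algae collapse.

the crayfish die-off, the crayfish population decline, the heron displacement, the riparian zooplankton overgrazing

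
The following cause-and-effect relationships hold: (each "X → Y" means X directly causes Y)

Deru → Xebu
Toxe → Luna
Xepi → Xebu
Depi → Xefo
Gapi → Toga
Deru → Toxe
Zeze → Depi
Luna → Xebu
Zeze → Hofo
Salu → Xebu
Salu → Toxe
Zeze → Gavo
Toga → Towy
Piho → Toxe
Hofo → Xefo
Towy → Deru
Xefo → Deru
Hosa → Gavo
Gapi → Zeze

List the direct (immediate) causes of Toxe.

Upstream contributors include Gapi, Toga, Zeze, Depi, Hofo, Xefo, Towy, but only Deru, Piho, Salu feed directly into Toxe.

Deru, Piho, Salu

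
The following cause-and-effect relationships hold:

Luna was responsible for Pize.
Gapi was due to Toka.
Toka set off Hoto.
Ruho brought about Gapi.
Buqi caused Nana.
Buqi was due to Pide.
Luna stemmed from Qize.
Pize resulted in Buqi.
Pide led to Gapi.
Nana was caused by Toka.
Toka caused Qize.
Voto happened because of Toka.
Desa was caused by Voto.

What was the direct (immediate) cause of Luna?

Upstream contributors include Toka, but only Qize feeds directly into Luna.

Qize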